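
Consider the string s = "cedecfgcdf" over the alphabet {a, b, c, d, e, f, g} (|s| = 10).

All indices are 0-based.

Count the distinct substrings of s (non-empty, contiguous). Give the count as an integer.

rank→(start, suffix):
  0 → (7, 'cdf')
  1 → (0, 'cedecfgcdf')
  2 → (4, 'cfgcdf')
  3 → (2, 'decfgcdf')
  4 → (8, 'df')
  5 → (3, 'ecfgcdf')
  6 → (1, 'edecfgcdf')
  7 → (9, 'f')
  8 → (5, 'fgcdf')
  9 → (6, 'gcdf')

SA = [7, 0, 4, 2, 8, 3, 1, 9, 5, 6]
[i] adj suffixes → lcp
  [1] 7/0 → 1 ('c')
  [2] 0/4 → 1 ('c')
  [3] 4/2 → 0 ('')
  [4] 2/8 → 1 ('d')
  [5] 8/3 → 0 ('')
  [6] 3/1 → 1 ('e')
  [7] 1/9 → 0 ('')
  [8] 9/5 → 1 ('f')
  [9] 5/6 → 0 ('')

n(n+1)/2 = 10·11/2 = 55
Σ LCP = 0 + 1 + 1 + 0 + 1 + 0 + 1 + 0 + 1 + 0 = 5
distinct = 55 − 5 = 50

50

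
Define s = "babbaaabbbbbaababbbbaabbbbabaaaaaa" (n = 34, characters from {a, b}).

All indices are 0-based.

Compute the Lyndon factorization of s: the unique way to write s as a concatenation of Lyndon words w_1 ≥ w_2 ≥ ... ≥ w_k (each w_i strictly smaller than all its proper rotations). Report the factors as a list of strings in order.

emit factor 1: 'b' (i=0, period=1)
emit factor 2: 'abb' (i=1, period=3)
emit factor 3: 'aaabbbbbaababbbbaabbbbab' (i=4, period=24)
emit factor 4: 'a' (i=28, period=1)
emit factor 5: 'a' (i=29, period=1)
emit factor 6: 'a' (i=30, period=1)
emit factor 7: 'a' (i=31, period=1)
emit factor 8: 'a' (i=32, period=1)
emit factor 9: 'a' (i=33, period=1)

["b", "abb", "aaabbbbbaababbbbaabbbbab", "a", "a", "a", "a", "a", "a"]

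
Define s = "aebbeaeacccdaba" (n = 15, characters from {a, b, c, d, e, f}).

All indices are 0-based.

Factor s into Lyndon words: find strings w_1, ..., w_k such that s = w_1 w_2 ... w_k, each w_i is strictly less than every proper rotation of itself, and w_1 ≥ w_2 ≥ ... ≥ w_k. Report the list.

emit factor 1: 'aebbe' (i=0, period=5)
emit factor 2: 'ae' (i=5, period=2)
emit factor 3: 'acccd' (i=7, period=5)
emit factor 4: 'ab' (i=12, period=2)
emit factor 5: 'a' (i=14, period=1)

["aebbe", "ae", "acccd", "ab", "a"]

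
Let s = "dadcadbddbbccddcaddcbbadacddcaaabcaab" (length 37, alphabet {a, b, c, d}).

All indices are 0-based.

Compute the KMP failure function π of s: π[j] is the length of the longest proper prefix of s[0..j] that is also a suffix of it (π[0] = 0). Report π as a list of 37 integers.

[0, 0, 1, 0, 0, 1, 0, 1, 1, 0, 0, 0, 0, 1, 1, 0, 0, 1, 1, 0, 0, 0, 0, 1, 2, 0, 1, 1, 0, 0, 0, 0, 0, 0, 0, 0, 0]

π[0] = 0
j=1 s[j]='a': π[1]=0 (border '')
j=2 s[j]='d': π[2]=1 (border 'd')
j=3 s[j]='c': k: 1→0; π[3]=0 (border '')
j=4 s[j]='a': π[4]=0 (border '')
j=5 s[j]='d': π[5]=1 (border 'd')
j=6 s[j]='b': k: 1→0; π[6]=0 (border '')
j=7 s[j]='d': π[7]=1 (border 'd')
j=8 s[j]='d': k: 1→0; π[8]=1 (border 'd')
j=9 s[j]='b': k: 1→0; π[9]=0 (border '')
j=10 s[j]='b': π[10]=0 (border '')
j=11 s[j]='c': π[11]=0 (border '')
j=12 s[j]='c': π[12]=0 (border '')
j=13 s[j]='d': π[13]=1 (border 'd')
j=14 s[j]='d': k: 1→0; π[14]=1 (border 'd')
j=15 s[j]='c': k: 1→0; π[15]=0 (border '')
j=16 s[j]='a': π[16]=0 (border '')
j=17 s[j]='d': π[17]=1 (border 'd')
j=18 s[j]='d': k: 1→0; π[18]=1 (border 'd')
j=19 s[j]='c': k: 1→0; π[19]=0 (border '')
j=20 s[j]='b': π[20]=0 (border '')
j=21 s[j]='b': π[21]=0 (border '')
j=22 s[j]='a': π[22]=0 (border '')
j=23 s[j]='d': π[23]=1 (border 'd')
j=24 s[j]='a': π[24]=2 (border 'da')
j=25 s[j]='c': k: 2→0; π[25]=0 (border '')
j=26 s[j]='d': π[26]=1 (border 'd')
j=27 s[j]='d': k: 1→0; π[27]=1 (border 'd')
j=28 s[j]='c': k: 1→0; π[28]=0 (border '')
j=29 s[j]='a': π[29]=0 (border '')
j=30 s[j]='a': π[30]=0 (border '')
j=31 s[j]='a': π[31]=0 (border '')
j=32 s[j]='b': π[32]=0 (border '')
j=33 s[j]='c': π[33]=0 (border '')
j=34 s[j]='a': π[34]=0 (border '')
j=35 s[j]='a': π[35]=0 (border '')
j=36 s[j]='b': π[36]=0 (border '')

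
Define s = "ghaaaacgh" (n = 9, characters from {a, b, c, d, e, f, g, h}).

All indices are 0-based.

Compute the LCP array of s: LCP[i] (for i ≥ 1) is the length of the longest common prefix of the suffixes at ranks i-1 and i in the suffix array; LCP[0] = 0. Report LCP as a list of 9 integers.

rank→(start, suffix):
  0 → (2, 'aaaacgh')
  1 → (3, 'aaacgh')
  2 → (4, 'aacgh')
  3 → (5, 'acgh')
  4 → (6, 'cgh')
  5 → (7, 'gh')
  6 → (0, 'ghaaaacgh')
  7 → (8, 'h')
  8 → (1, 'haaaacgh')

SA = [2, 3, 4, 5, 6, 7, 0, 8, 1]
[i] adj suffixes → lcp
  [1] 2/3 → 3 ('aaa')
  [2] 3/4 → 2 ('aa')
  [3] 4/5 → 1 ('a')
  [4] 5/6 → 0 ('')
  [5] 6/7 → 0 ('')
  [6] 7/0 → 2 ('gh')
  [7] 0/8 → 0 ('')
  [8] 8/1 → 1 ('h')

[0, 3, 2, 1, 0, 0, 2, 0, 1]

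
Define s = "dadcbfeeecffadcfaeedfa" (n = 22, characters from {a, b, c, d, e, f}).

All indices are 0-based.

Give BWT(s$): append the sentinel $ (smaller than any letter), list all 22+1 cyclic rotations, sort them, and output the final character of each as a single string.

rank  rotation                 last
    0  $dadcbfeeecffadcfaeedfa  a
    1  a$dadcbfeeecffadcfaeedf  f
    2  adcbfeeecffadcfaeedfa$d  d
    3  adcfaeedfa$dadcbfeeecff  f
    4  aeedfa$dadcbfeeecffadcf  f
    5  bfeeecffadcfaeedfa$dadc  c
    6  cbfeeecffadcfaeedfa$dad  d
    7  cfaeedfa$dadcbfeeecffad  d
    8  cffadcfaeedfa$dadcbfeee  e
    9  dadcbfeeecffadcfaeedfa$  $
   10  dcbfeeecffadcfaeedfa$da  a
   11  dcfaeedfa$dadcbfeeecffa  a
   12  dfa$dadcbfeeecffadcfaee  e
   13  ecffadcfaeedfa$dadcbfee  e
   14  edfa$dadcbfeeecffadcfae  e
   15  eecffadcfaeedfa$dadcbfe  e
   16  eedfa$dadcbfeeecffadcfa  a
   17  eeecffadcfaeedfa$dadcbf  f
   18  fa$dadcbfeeecffadcfaeed  d
   19  fadcfaeedfa$dadcbfeeecf  f
   20  faeedfa$dadcbfeeecffadc  c
   21  feeecffadcfaeedfa$dadcb  b
   22  ffadcfaeedfa$dadcbfeeec  c

afdffcdde$aaeeeeafdfcbc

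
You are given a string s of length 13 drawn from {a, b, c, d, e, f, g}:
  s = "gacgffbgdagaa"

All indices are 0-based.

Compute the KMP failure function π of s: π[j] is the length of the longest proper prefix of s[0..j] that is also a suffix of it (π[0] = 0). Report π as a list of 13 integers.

π[0] = 0
j=1 s[j]='a': π[1]=0 (border '')
j=2 s[j]='c': π[2]=0 (border '')
j=3 s[j]='g': π[3]=1 (border 'g')
j=4 s[j]='f': k: 1→0; π[4]=0 (border '')
j=5 s[j]='f': π[5]=0 (border '')
j=6 s[j]='b': π[6]=0 (border '')
j=7 s[j]='g': π[7]=1 (border 'g')
j=8 s[j]='d': k: 1→0; π[8]=0 (border '')
j=9 s[j]='a': π[9]=0 (border '')
j=10 s[j]='g': π[10]=1 (border 'g')
j=11 s[j]='a': π[11]=2 (border 'ga')
j=12 s[j]='a': k: 2→0; π[12]=0 (border '')

[0, 0, 0, 1, 0, 0, 0, 1, 0, 0, 1, 2, 0]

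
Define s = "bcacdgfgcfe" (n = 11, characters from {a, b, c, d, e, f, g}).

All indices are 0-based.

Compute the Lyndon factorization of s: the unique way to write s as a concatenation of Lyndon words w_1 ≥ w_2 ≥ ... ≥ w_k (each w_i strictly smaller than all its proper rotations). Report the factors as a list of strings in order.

["bc", "acdgfgcfe"]

emit factor 1: 'bc' (i=0, period=2)
emit factor 2: 'acdgfgcfe' (i=2, period=9)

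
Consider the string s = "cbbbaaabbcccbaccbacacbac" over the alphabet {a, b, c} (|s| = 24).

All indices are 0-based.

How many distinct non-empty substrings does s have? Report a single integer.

256

rank→(start, suffix):
  0 → (4, 'aaabbcccbaccbacacbac')
  1 → (5, 'aabbcccbaccbacacbac')
  2 → (6, 'abbcccbaccbacacbac')
  3 → (22, 'ac')
  4 → (17, 'acacbac')
  5 → (19, 'acbac')
  6 → (13, 'accbacacbac')
  7 → (3, 'baaabbcccbaccbacacbac')
  8 → (21, 'bac')
  9 → (16, 'bacacbac')
  10 → (12, 'baccbacacbac')
  11 → (2, 'bbaaabbcccbaccbacacbac')
  12 → (1, 'bbbaaabbcccbaccbacacbac')
  13 → (7, 'bbcccbaccbacacbac')
  14 → (8, 'bcccbaccbacacbac')
  15 → (23, 'c')
  16 → (18, 'cacbac')
  17 → (20, 'cbac')
  18 → (15, 'cbacacbac')
  19 → (11, 'cbaccbacacbac')
  20 → (0, 'cbbbaaabbcccbaccbacacbac')
  21 → (14, 'ccbacacbac')
  22 → (10, 'ccbaccbacacbac')
  23 → (9, 'cccbaccbacacbac')

SA = [4, 5, 6, 22, 17, 19, 13, 3, 21, 16, 12, 2, 1, 7, 8, 23, 18, 20, 15, 11, 0, 14, 10, 9]
rank  pair      lcp
   1  s[4:],s[5:]  2  'aa'
   2  s[5:],s[6:]  1  'a'
   3  s[6:],s[22:]  1  'a'
   4  s[22:],s[17:]  2  'ac'
   5  s[17:],s[19:]  2  'ac'
   6  s[19:],s[13:]  2  'ac'
   7  s[13:],s[3:]  0  ''
   8  s[3:],s[21:]  2  'ba'
   9  s[21:],s[16:]  3  'bac'
  10  s[16:],s[12:]  3  'bac'
  11  s[12:],s[2:]  1  'b'
  12  s[2:],s[1:]  2  'bb'
  13  s[1:],s[7:]  2  'bb'
  14  s[7:],s[8:]  1  'b'
  15  s[8:],s[23:]  0  ''
  16  s[23:],s[18:]  1  'c'
  17  s[18:],s[20:]  1  'c'
  18  s[20:],s[15:]  4  'cbac'
  19  s[15:],s[11:]  4  'cbac'
  20  s[11:],s[0:]  2  'cb'
  21  s[0:],s[14:]  1  'c'
  22  s[14:],s[10:]  5  'ccbac'
  23  s[10:],s[9:]  2  'cc'

n(n+1)/2 = 24·25/2 = 300
Σ LCP = 0 + 2 + 1 + 1 + 2 + 2 + 2 + 0 + 2 + 3 + 3 + 1 + 2 + 2 + 1 + 0 + 1 + 1 + 4 + 4 + 2 + 1 + 5 + 2 = 44
distinct = 300 − 44 = 256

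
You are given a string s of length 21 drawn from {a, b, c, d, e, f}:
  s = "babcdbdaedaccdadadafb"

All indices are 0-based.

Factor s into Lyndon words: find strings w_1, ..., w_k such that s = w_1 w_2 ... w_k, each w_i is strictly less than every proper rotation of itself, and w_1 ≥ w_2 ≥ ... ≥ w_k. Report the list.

["b", "abcdbdaedaccdadadafb"]

emit factor 1: 'b' (i=0, period=1)
emit factor 2: 'abcdbdaedaccdadadafb' (i=1, period=20)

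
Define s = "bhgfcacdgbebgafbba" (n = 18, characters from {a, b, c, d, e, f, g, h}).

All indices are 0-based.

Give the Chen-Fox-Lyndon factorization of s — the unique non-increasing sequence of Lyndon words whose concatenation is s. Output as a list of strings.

emit factor 1: 'bhgfc' (i=0, period=5)
emit factor 2: 'acdgbebgafbb' (i=5, period=12)
emit factor 3: 'a' (i=17, period=1)

["bhgfc", "acdgbebgafbb", "a"]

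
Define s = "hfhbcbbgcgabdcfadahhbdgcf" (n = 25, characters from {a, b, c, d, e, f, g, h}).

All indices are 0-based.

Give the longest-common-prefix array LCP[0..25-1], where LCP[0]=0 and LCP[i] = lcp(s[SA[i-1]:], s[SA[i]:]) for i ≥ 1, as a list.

rank→(start, suffix):
  0 → (10, 'abdcfadahhbdgcf')
  1 → (15, 'adahhbdgcf')
  2 → (17, 'ahhbdgcf')
  3 → (5, 'bbgcgabdcfadahhbdgcf')
  4 → (3, 'bcbbgcgabdcfadahhbdgcf')
  5 → (11, 'bdcfadahhbdgcf')
  6 → (20, 'bdgcf')
  7 → (6, 'bgcgabdcfadahhbdgcf')
  8 → (4, 'cbbgcgabdcfadahhbdgcf')
  9 → (23, 'cf')
  10 → (13, 'cfadahhbdgcf')
  11 → (8, 'cgabdcfadahhbdgcf')
  12 → (16, 'dahhbdgcf')
  13 → (12, 'dcfadahhbdgcf')
  14 → (21, 'dgcf')
  15 → (24, 'f')
  16 → (14, 'fadahhbdgcf')
  17 → (1, 'fhbcbbgcgabdcfadahhbdgcf')
  18 → (9, 'gabdcfadahhbdgcf')
  19 → (22, 'gcf')
  20 → (7, 'gcgabdcfadahhbdgcf')
  21 → (2, 'hbcbbgcgabdcfadahhbdgcf')
  22 → (19, 'hbdgcf')
  23 → (0, 'hfhbcbbgcgabdcfadahhbdgcf')
  24 → (18, 'hhbdgcf')

SA = [10, 15, 17, 5, 3, 11, 20, 6, 4, 23, 13, 8, 16, 12, 21, 24, 14, 1, 9, 22, 7, 2, 19, 0, 18]
rank  pair      lcp
   1  s[10:],s[15:]  1  'a'
   2  s[15:],s[17:]  1  'a'
   3  s[17:],s[5:]  0  ''
   4  s[5:],s[3:]  1  'b'
   5  s[3:],s[11:]  1  'b'
   6  s[11:],s[20:]  2  'bd'
   7  s[20:],s[6:]  1  'b'
   8  s[6:],s[4:]  0  ''
   9  s[4:],s[23:]  1  'c'
  10  s[23:],s[13:]  2  'cf'
  11  s[13:],s[8:]  1  'c'
  12  s[8:],s[16:]  0  ''
  13  s[16:],s[12:]  1  'd'
  14  s[12:],s[21:]  1  'd'
  15  s[21:],s[24:]  0  ''
  16  s[24:],s[14:]  1  'f'
  17  s[14:],s[1:]  1  'f'
  18  s[1:],s[9:]  0  ''
  19  s[9:],s[22:]  1  'g'
  20  s[22:],s[7:]  2  'gc'
  21  s[7:],s[2:]  0  ''
  22  s[2:],s[19:]  2  'hb'
  23  s[19:],s[0:]  1  'h'
  24  s[0:],s[18:]  1  'h'

[0, 1, 1, 0, 1, 1, 2, 1, 0, 1, 2, 1, 0, 1, 1, 0, 1, 1, 0, 1, 2, 0, 2, 1, 1]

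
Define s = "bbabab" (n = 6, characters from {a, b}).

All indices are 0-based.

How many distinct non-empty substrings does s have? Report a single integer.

14

rank | idx | suffix
   0 |   4 | ab
   1 |   2 | abab
   2 |   5 | b
   3 |   3 | bab
   4 |   1 | babab
   5 |   0 | bbabab

SA = [4, 2, 5, 3, 1, 0]
[i] adj suffixes → lcp
  [1] 4/2 → 2 ('ab')
  [2] 2/5 → 0 ('')
  [3] 5/3 → 1 ('b')
  [4] 3/1 → 3 ('bab')
  [5] 1/0 → 1 ('b')

n(n+1)/2 = 6·7/2 = 21
Σ LCP = 0 + 2 + 0 + 1 + 3 + 1 = 7
distinct = 21 − 7 = 14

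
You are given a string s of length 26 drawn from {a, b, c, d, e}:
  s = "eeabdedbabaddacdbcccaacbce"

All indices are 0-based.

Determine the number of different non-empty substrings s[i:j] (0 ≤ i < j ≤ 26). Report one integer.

rank | idx | suffix
   0 |  20 | aacbce
   1 |   8 | abaddacdbcccaacbce
   2 |   2 | abdedbabaddacdbcccaacbce
   3 |  21 | acbce
   4 |  13 | acdbcccaacbce
   5 |  10 | addacdbcccaacbce
   6 |   7 | babaddacdbcccaacbce
   7 |   9 | baddacdbcccaacbce
   8 |  16 | bcccaacbce
   9 |  23 | bce
  10 |   3 | bdedbabaddacdbcccaacbce
  11 |  19 | caacbce
  12 |  22 | cbce
  13 |  18 | ccaacbce
  14 |  17 | cccaacbce
  15 |  14 | cdbcccaacbce
  16 |  24 | ce
  17 |  12 | dacdbcccaacbce
  18 |   6 | dbabaddacdbcccaacbce
  19 |  15 | dbcccaacbce
  20 |  11 | ddacdbcccaacbce
  21 |   4 | dedbabaddacdbcccaacbce
  22 |  25 | e
  23 |   1 | eabdedbabaddacdbcccaacbce
  24 |   5 | edbabaddacdbcccaacbce
  25 |   0 | eeabdedbabaddacdbcccaacbce

SA = [20, 8, 2, 21, 13, 10, 7, 9, 16, 23, 3, 19, 22, 18, 17, 14, 24, 12, 6, 15, 11, 4, 25, 1, 5, 0]
[i] adj suffixes → lcp
  [1] 20/8 → 1 ('a')
  [2] 8/2 → 2 ('ab')
  [3] 2/21 → 1 ('a')
  [4] 21/13 → 2 ('ac')
  [5] 13/10 → 1 ('a')
  [6] 10/7 → 0 ('')
  [7] 7/9 → 2 ('ba')
  [8] 9/16 → 1 ('b')
  [9] 16/23 → 2 ('bc')
  [10] 23/3 → 1 ('b')
  [11] 3/19 → 0 ('')
  [12] 19/22 → 1 ('c')
  [13] 22/18 → 1 ('c')
  [14] 18/17 → 2 ('cc')
  [15] 17/14 → 1 ('c')
  [16] 14/24 → 1 ('c')
  [17] 24/12 → 0 ('')
  [18] 12/6 → 1 ('d')
  [19] 6/15 → 2 ('db')
  [20] 15/11 → 1 ('d')
  [21] 11/4 → 1 ('d')
  [22] 4/25 → 0 ('')
  [23] 25/1 → 1 ('e')
  [24] 1/5 → 1 ('e')
  [25] 5/0 → 1 ('e')

n(n+1)/2 = 26·27/2 = 351
Σ LCP = 0 + 1 + 2 + 1 + 2 + 1 + 0 + 2 + 1 + 2 + 1 + 0 + 1 + 1 + 2 + 1 + 1 + 0 + 1 + 2 + 1 + 1 + 0 + 1 + 1 + 1 = 27
distinct = 351 − 27 = 324

324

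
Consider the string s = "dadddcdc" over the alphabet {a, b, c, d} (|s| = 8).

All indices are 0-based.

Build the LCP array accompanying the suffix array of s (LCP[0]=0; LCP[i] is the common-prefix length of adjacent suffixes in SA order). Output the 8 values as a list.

[0, 0, 1, 0, 1, 2, 1, 2]

rank | idx | suffix
   0 |   1 | adddcdc
   1 |   7 | c
   2 |   5 | cdc
   3 |   0 | dadddcdc
   4 |   6 | dc
   5 |   4 | dcdc
   6 |   3 | ddcdc
   7 |   2 | dddcdc

SA = [1, 7, 5, 0, 6, 4, 3, 2]
rank  pair      lcp
   1  s[1:],s[7:]  0  ''
   2  s[7:],s[5:]  1  'c'
   3  s[5:],s[0:]  0  ''
   4  s[0:],s[6:]  1  'd'
   5  s[6:],s[4:]  2  'dc'
   6  s[4:],s[3:]  1  'd'
   7  s[3:],s[2:]  2  'dd'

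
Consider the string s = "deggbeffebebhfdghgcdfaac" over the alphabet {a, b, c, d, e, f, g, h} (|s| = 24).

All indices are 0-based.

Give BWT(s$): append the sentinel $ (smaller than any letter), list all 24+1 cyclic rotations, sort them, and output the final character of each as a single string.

rank  rotation                   last
    0  $deggbeffebebhfdghgcdfaac  c
    1  aac$deggbeffebebhfdghgcdf  f
    2  ac$deggbeffebebhfdghgcdfa  a
    3  bebhfdghgcdfaac$deggbeffe  e
    4  beffebebhfdghgcdfaac$degg  g
    5  bhfdghgcdfaac$deggbeffebe  e
    6  c$deggbeffebebhfdghgcdfaa  a
    7  cdfaac$deggbeffebebhfdghg  g
    8  deggbeffebebhfdghgcdfaac$  $
    9  dfaac$deggbeffebebhfdghgc  c
   10  dghgcdfaac$deggbeffebebhf  f
   11  ebebhfdghgcdfaac$deggbeff  f
   12  ebhfdghgcdfaac$deggbeffeb  b
   13  effebebhfdghgcdfaac$deggb  b
   14  eggbeffebebhfdghgcdfaac$d  d
   15  faac$deggbeffebebhfdghgcd  d
   16  fdghgcdfaac$deggbeffebebh  h
   17  febebhfdghgcdfaac$deggbef  f
   18  ffebebhfdghgcdfaac$deggbe  e
   19  gbeffebebhfdghgcdfaac$deg  g
   20  gcdfaac$deggbeffebebhfdgh  h
   21  ggbeffebebhfdghgcdfaac$de  e
   22  ghgcdfaac$deggbeffebebhfd  d
   23  hfdghgcdfaac$deggbeffebeb  b
   24  hgcdfaac$deggbeffebebhfdg  g

cfaegeag$cffbbddhfeghedbg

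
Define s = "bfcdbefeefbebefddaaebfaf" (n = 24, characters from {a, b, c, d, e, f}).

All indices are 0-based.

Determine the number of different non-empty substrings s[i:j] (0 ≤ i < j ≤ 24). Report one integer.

275

sorted suffixes:
  #0 SA[0]=17  'aaebfaf'
  #1 SA[1]=18  'aebfaf'
  #2 SA[2]=22  'af'
  #3 SA[3]=10  'bebefddaaebfaf'
  #4 SA[4]=12  'befddaaebfaf'
  #5 SA[5]=4  'befeefbebefddaaebfaf'
  #6 SA[6]=20  'bfaf'
  #7 SA[7]=0  'bfcdbefeefbebefddaaebfaf'
  #8 SA[8]=2  'cdbefeefbebefddaaebfaf'
  #9 SA[9]=16  'daaebfaf'
  #10 SA[10]=3  'dbefeefbebefddaaebfaf'
  #11 SA[11]=15  'ddaaebfaf'
  #12 SA[12]=11  'ebefddaaebfaf'
  #13 SA[13]=19  'ebfaf'
  #14 SA[14]=7  'eefbebefddaaebfaf'
  #15 SA[15]=8  'efbebefddaaebfaf'
  #16 SA[16]=13  'efddaaebfaf'
  #17 SA[17]=5  'efeefbebefddaaebfaf'
  #18 SA[18]=23  'f'
  #19 SA[19]=21  'faf'
  #20 SA[20]=9  'fbebefddaaebfaf'
  #21 SA[21]=1  'fcdbefeefbebefddaaebfaf'
  #22 SA[22]=14  'fddaaebfaf'
  #23 SA[23]=6  'feefbebefddaaebfaf'

SA = [17, 18, 22, 10, 12, 4, 20, 0, 2, 16, 3, 15, 11, 19, 7, 8, 13, 5, 23, 21, 9, 1, 14, 6]
[i] adj suffixes → lcp
  [1] 17/18 → 1 ('a')
  [2] 18/22 → 1 ('a')
  [3] 22/10 → 0 ('')
  [4] 10/12 → 2 ('be')
  [5] 12/4 → 3 ('bef')
  [6] 4/20 → 1 ('b')
  [7] 20/0 → 2 ('bf')
  [8] 0/2 → 0 ('')
  [9] 2/16 → 0 ('')
  [10] 16/3 → 1 ('d')
  [11] 3/15 → 1 ('d')
  [12] 15/11 → 0 ('')
  [13] 11/19 → 2 ('eb')
  [14] 19/7 → 1 ('e')
  [15] 7/8 → 1 ('e')
  [16] 8/13 → 2 ('ef')
  [17] 13/5 → 2 ('ef')
  [18] 5/23 → 0 ('')
  [19] 23/21 → 1 ('f')
  [20] 21/9 → 1 ('f')
  [21] 9/1 → 1 ('f')
  [22] 1/14 → 1 ('f')
  [23] 14/6 → 1 ('f')

n(n+1)/2 = 24·25/2 = 300
Σ LCP = 0 + 1 + 1 + 0 + 2 + 3 + 1 + 2 + 0 + 0 + 1 + 1 + 0 + 2 + 1 + 1 + 2 + 2 + 0 + 1 + 1 + 1 + 1 + 1 = 25
distinct = 300 − 25 = 275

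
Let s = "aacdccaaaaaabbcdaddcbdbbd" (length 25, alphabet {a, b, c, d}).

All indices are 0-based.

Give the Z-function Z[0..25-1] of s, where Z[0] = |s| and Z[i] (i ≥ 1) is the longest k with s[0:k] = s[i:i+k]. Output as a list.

[25, 1, 0, 0, 0, 0, 2, 2, 2, 2, 2, 1, 0, 0, 0, 0, 1, 0, 0, 0, 0, 0, 0, 0, 0]

Z[0]=25
i=1: i≥r, start 0; Z[1]=1 extend→box=[1,2)
i=2: i≥r, start 0; Z[2]=0
i=3: i≥r, start 0; Z[3]=0
i=4: i≥r, start 0; Z[4]=0
i=5: i≥r, start 0; Z[5]=0
i=6: i≥r, start 0; Z[6]=2 extend→box=[6,8)
i=7: min(r-i=1, Z[1]=1)=1; Z[7]=2 extend→box=[7,9)
i=8: min(r-i=1, Z[1]=1)=1; Z[8]=2 extend→box=[8,10)
i=9: min(r-i=1, Z[1]=1)=1; Z[9]=2 extend→box=[9,11)
i=10: min(r-i=1, Z[1]=1)=1; Z[10]=2 extend→box=[10,12)
i=11: min(r-i=1, Z[1]=1)=1; Z[11]=1
i=12: i≥r, start 0; Z[12]=0
i=13: i≥r, start 0; Z[13]=0
i=14: i≥r, start 0; Z[14]=0
i=15: i≥r, start 0; Z[15]=0
i=16: i≥r, start 0; Z[16]=1 extend→box=[16,17)
i=17: i≥r, start 0; Z[17]=0
i=18: i≥r, start 0; Z[18]=0
i=19: i≥r, start 0; Z[19]=0
i=20: i≥r, start 0; Z[20]=0
i=21: i≥r, start 0; Z[21]=0
i=22: i≥r, start 0; Z[22]=0
i=23: i≥r, start 0; Z[23]=0
i=24: i≥r, start 0; Z[24]=0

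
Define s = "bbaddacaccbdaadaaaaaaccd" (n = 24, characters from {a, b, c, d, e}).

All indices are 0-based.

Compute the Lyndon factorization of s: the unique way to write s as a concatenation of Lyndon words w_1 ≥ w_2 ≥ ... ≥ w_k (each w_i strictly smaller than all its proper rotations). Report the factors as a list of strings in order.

["b", "b", "add", "acaccbd", "aad", "aaaaaaccd"]

emit factor 1: 'b' (i=0, period=1)
emit factor 2: 'b' (i=1, period=1)
emit factor 3: 'add' (i=2, period=3)
emit factor 4: 'acaccbd' (i=5, period=7)
emit factor 5: 'aad' (i=12, period=3)
emit factor 6: 'aaaaaaccd' (i=15, period=9)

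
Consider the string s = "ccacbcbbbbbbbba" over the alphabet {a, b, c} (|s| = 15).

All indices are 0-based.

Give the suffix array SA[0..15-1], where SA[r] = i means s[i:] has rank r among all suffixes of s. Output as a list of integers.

[14, 2, 13, 12, 11, 10, 9, 8, 7, 6, 4, 1, 5, 3, 0]

rank→(start, suffix):
  0 → (14, 'a')
  1 → (2, 'acbcbbbbbbbba')
  2 → (13, 'ba')
  3 → (12, 'bba')
  4 → (11, 'bbba')
  5 → (10, 'bbbba')
  6 → (9, 'bbbbba')
  7 → (8, 'bbbbbba')
  8 → (7, 'bbbbbbba')
  9 → (6, 'bbbbbbbba')
  10 → (4, 'bcbbbbbbbba')
  11 → (1, 'cacbcbbbbbbbba')
  12 → (5, 'cbbbbbbbba')
  13 → (3, 'cbcbbbbbbbba')
  14 → (0, 'ccacbcbbbbbbbba')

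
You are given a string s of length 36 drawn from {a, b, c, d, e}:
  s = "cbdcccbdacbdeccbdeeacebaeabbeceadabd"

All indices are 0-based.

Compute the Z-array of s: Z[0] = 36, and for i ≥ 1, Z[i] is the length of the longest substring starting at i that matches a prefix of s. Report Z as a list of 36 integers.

Z[0]=36
i=1: fresh scan; Z[1]=0
i=2: fresh scan; Z[2]=0
i=3: fresh scan; Z[3]=1 scan→box=[3,4)
i=4: fresh scan; Z[4]=1 scan→box=[4,5)
i=5: fresh scan; Z[5]=3 scan→box=[5,8)
i=6: min(r-i=2, Z[1]=0)=0; Z[6]=0
i=7: min(r-i=1, Z[2]=0)=0; Z[7]=0
i=8: fresh scan; Z[8]=0
i=9: fresh scan; Z[9]=3 scan→box=[9,12)
i=10: min(r-i=2, Z[1]=0)=0; Z[10]=0
i=11: min(r-i=1, Z[2]=0)=0; Z[11]=0
i=12: fresh scan; Z[12]=0
i=13: fresh scan; Z[13]=1 scan→box=[13,14)
i=14: fresh scan; Z[14]=3 scan→box=[14,17)
i=15: min(r-i=2, Z[1]=0)=0; Z[15]=0
i=16: min(r-i=1, Z[2]=0)=0; Z[16]=0
i=17: fresh scan; Z[17]=0
i=18: fresh scan; Z[18]=0
i=19: fresh scan; Z[19]=0
i=20: fresh scan; Z[20]=1 scan→box=[20,21)
i=21: fresh scan; Z[21]=0
i=22: fresh scan; Z[22]=0
i=23: fresh scan; Z[23]=0
i=24: fresh scan; Z[24]=0
i=25: fresh scan; Z[25]=0
i=26: fresh scan; Z[26]=0
i=27: fresh scan; Z[27]=0
i=28: fresh scan; Z[28]=0
i=29: fresh scan; Z[29]=1 scan→box=[29,30)
i=30: fresh scan; Z[30]=0
i=31: fresh scan; Z[31]=0
i=32: fresh scan; Z[32]=0
i=33: fresh scan; Z[33]=0
i=34: fresh scan; Z[34]=0
i=35: fresh scan; Z[35]=0

[36, 0, 0, 1, 1, 3, 0, 0, 0, 3, 0, 0, 0, 1, 3, 0, 0, 0, 0, 0, 1, 0, 0, 0, 0, 0, 0, 0, 0, 1, 0, 0, 0, 0, 0, 0]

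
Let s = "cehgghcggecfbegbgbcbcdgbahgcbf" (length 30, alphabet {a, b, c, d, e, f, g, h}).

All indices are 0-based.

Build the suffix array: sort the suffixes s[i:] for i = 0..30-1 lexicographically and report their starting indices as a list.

[24, 23, 17, 19, 12, 28, 15, 18, 27, 20, 0, 10, 6, 21, 9, 13, 1, 29, 11, 22, 16, 14, 26, 8, 7, 3, 4, 5, 25, 2]

rank | idx | suffix
   0 |  24 | ahgcbf
   1 |  23 | bahgcbf
   2 |  17 | bcbcdgbahgcbf
   3 |  19 | bcdgbahgcbf
   4 |  12 | begbgbcbcdgbahgcbf
   5 |  28 | bf
   6 |  15 | bgbcbcdgbahgcbf
   7 |  18 | cbcdgbahgcbf
   8 |  27 | cbf
   9 |  20 | cdgbahgcbf
  10 |   0 | cehgghcggecfbegbgbcbcdgbahgcbf
  11 |  10 | cfbegbgbcbcdgbahgcbf
  12 |   6 | cggecfbegbgbcbcdgbahgcbf
  13 |  21 | dgbahgcbf
  14 |   9 | ecfbegbgbcbcdgbahgcbf
  15 |  13 | egbgbcbcdgbahgcbf
  16 |   1 | ehgghcggecfbegbgbcbcdgbahgcbf
  17 |  29 | f
  18 |  11 | fbegbgbcbcdgbahgcbf
  19 |  22 | gbahgcbf
  20 |  16 | gbcbcdgbahgcbf
  21 |  14 | gbgbcbcdgbahgcbf
  22 |  26 | gcbf
  23 |   8 | gecfbegbgbcbcdgbahgcbf
  24 |   7 | ggecfbegbgbcbcdgbahgcbf
  25 |   3 | gghcggecfbegbgbcbcdgbahgcbf
  26 |   4 | ghcggecfbegbgbcbcdgbahgcbf
  27 |   5 | hcggecfbegbgbcbcdgbahgcbf
  28 |  25 | hgcbf
  29 |   2 | hgghcggecfbegbgbcbcdgbahgcbf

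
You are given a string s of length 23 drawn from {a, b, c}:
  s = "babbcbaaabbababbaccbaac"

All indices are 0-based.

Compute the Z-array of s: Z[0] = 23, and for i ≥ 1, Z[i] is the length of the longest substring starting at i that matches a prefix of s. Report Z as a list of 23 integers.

Z[0]=23
i=1: i≥r, start 0; Z[1]=0
i=2: i≥r, start 0; Z[2]=1 scan→box=[2,3)
i=3: i≥r, start 0; Z[3]=1 scan→box=[3,4)
i=4: i≥r, start 0; Z[4]=0
i=5: i≥r, start 0; Z[5]=2 scan→box=[5,7)
i=6: min(r-i=1, Z[1]=0)=0; Z[6]=0
i=7: i≥r, start 0; Z[7]=0
i=8: i≥r, start 0; Z[8]=0
i=9: i≥r, start 0; Z[9]=1 scan→box=[9,10)
i=10: i≥r, start 0; Z[10]=3 scan→box=[10,13)
i=11: min(r-i=2, Z[1]=0)=0; Z[11]=0
i=12: min(r-i=1, Z[2]=1)=1; Z[12]=4 scan→box=[12,16)
i=13: min(r-i=3, Z[1]=0)=0; Z[13]=0
i=14: min(r-i=2, Z[2]=1)=1; Z[14]=1
i=15: min(r-i=1, Z[3]=1)=1; Z[15]=2 scan→box=[15,17)
i=16: min(r-i=1, Z[1]=0)=0; Z[16]=0
i=17: i≥r, start 0; Z[17]=0
i=18: i≥r, start 0; Z[18]=0
i=19: i≥r, start 0; Z[19]=2 scan→box=[19,21)
i=20: min(r-i=1, Z[1]=0)=0; Z[20]=0
i=21: i≥r, start 0; Z[21]=0
i=22: i≥r, start 0; Z[22]=0

[23, 0, 1, 1, 0, 2, 0, 0, 0, 1, 3, 0, 4, 0, 1, 2, 0, 0, 0, 2, 0, 0, 0]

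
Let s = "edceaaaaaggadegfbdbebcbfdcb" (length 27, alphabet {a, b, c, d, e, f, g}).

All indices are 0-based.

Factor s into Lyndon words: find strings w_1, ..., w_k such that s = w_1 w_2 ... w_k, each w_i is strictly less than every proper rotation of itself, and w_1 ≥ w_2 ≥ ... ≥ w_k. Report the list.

emit factor 1: 'e' (i=0, period=1)
emit factor 2: 'd' (i=1, period=1)
emit factor 3: 'ce' (i=2, period=2)
emit factor 4: 'aaaaaggadegfbdbebcbfdcb' (i=4, period=23)

["e", "d", "ce", "aaaaaggadegfbdbebcbfdcb"]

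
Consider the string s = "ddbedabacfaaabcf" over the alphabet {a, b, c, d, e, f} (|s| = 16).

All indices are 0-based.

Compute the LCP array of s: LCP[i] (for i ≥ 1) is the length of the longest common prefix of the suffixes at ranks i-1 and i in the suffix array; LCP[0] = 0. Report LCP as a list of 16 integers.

[0, 2, 1, 2, 1, 0, 1, 1, 0, 2, 0, 1, 1, 0, 0, 1]

sorted suffixes:
  #0 SA[0]=10  'aaabcf'
  #1 SA[1]=11  'aabcf'
  #2 SA[2]=5  'abacfaaabcf'
  #3 SA[3]=12  'abcf'
  #4 SA[4]=7  'acfaaabcf'
  #5 SA[5]=6  'bacfaaabcf'
  #6 SA[6]=13  'bcf'
  #7 SA[7]=2  'bedabacfaaabcf'
  #8 SA[8]=14  'cf'
  #9 SA[9]=8  'cfaaabcf'
  #10 SA[10]=4  'dabacfaaabcf'
  #11 SA[11]=1  'dbedabacfaaabcf'
  #12 SA[12]=0  'ddbedabacfaaabcf'
  #13 SA[13]=3  'edabacfaaabcf'
  #14 SA[14]=15  'f'
  #15 SA[15]=9  'faaabcf'

SA = [10, 11, 5, 12, 7, 6, 13, 2, 14, 8, 4, 1, 0, 3, 15, 9]
[i] adj suffixes → lcp
  [1] 10/11 → 2 ('aa')
  [2] 11/5 → 1 ('a')
  [3] 5/12 → 2 ('ab')
  [4] 12/7 → 1 ('a')
  [5] 7/6 → 0 ('')
  [6] 6/13 → 1 ('b')
  [7] 13/2 → 1 ('b')
  [8] 2/14 → 0 ('')
  [9] 14/8 → 2 ('cf')
  [10] 8/4 → 0 ('')
  [11] 4/1 → 1 ('d')
  [12] 1/0 → 1 ('d')
  [13] 0/3 → 0 ('')
  [14] 3/15 → 0 ('')
  [15] 15/9 → 1 ('f')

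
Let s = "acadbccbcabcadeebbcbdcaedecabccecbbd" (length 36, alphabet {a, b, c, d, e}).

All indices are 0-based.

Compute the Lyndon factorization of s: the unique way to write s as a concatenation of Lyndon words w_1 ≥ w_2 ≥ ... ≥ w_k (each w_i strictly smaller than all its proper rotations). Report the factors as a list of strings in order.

emit factor 1: 'acadbccbc' (i=0, period=9)
emit factor 2: 'abcadeebbcbdcaedecabccecbbd' (i=9, period=27)

["acadbccbc", "abcadeebbcbdcaedecabccecbbd"]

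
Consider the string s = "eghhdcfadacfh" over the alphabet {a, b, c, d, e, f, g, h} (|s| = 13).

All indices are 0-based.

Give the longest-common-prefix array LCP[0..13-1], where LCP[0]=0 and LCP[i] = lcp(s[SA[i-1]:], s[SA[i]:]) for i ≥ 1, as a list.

[0, 1, 0, 2, 0, 1, 0, 0, 1, 0, 0, 1, 1]

sorted suffixes:
  #0 SA[0]=9  'acfh'
  #1 SA[1]=7  'adacfh'
  #2 SA[2]=5  'cfadacfh'
  #3 SA[3]=10  'cfh'
  #4 SA[4]=8  'dacfh'
  #5 SA[5]=4  'dcfadacfh'
  #6 SA[6]=0  'eghhdcfadacfh'
  #7 SA[7]=6  'fadacfh'
  #8 SA[8]=11  'fh'
  #9 SA[9]=1  'ghhdcfadacfh'
  #10 SA[10]=12  'h'
  #11 SA[11]=3  'hdcfadacfh'
  #12 SA[12]=2  'hhdcfadacfh'

SA = [9, 7, 5, 10, 8, 4, 0, 6, 11, 1, 12, 3, 2]
[i] adj suffixes → lcp
  [1] 9/7 → 1 ('a')
  [2] 7/5 → 0 ('')
  [3] 5/10 → 2 ('cf')
  [4] 10/8 → 0 ('')
  [5] 8/4 → 1 ('d')
  [6] 4/0 → 0 ('')
  [7] 0/6 → 0 ('')
  [8] 6/11 → 1 ('f')
  [9] 11/1 → 0 ('')
  [10] 1/12 → 0 ('')
  [11] 12/3 → 1 ('h')
  [12] 3/2 → 1 ('h')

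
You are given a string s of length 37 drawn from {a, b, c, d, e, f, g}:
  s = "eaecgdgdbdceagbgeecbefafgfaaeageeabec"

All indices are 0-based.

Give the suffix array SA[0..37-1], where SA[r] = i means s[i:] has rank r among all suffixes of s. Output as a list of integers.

rank→(start, suffix):
  0 → (26, 'aaeageeabec')
  1 → (33, 'abec')
  2 → (27, 'aeageeabec')
  3 → (1, 'aecgdgdbdceagbgeecbefafgfaaeageeabec')
  4 → (22, 'afgfaaeageeabec')
  5 → (12, 'agbgeecbefafgfaaeageeabec')
  6 → (29, 'ageeabec')
  7 → (8, 'bdceagbgeecbefafgfaaeageeabec')
  8 → (34, 'bec')
  9 → (19, 'befafgfaaeageeabec')
  10 → (14, 'bgeecbefafgfaaeageeabec')
  11 → (36, 'c')
  12 → (18, 'cbefafgfaaeageeabec')
  13 → (10, 'ceagbgeecbefafgfaaeageeabec')
  14 → (3, 'cgdgdbdceagbgeecbefafgfaaeageeabec')
  15 → (7, 'dbdceagbgeecbefafgfaaeageeabec')
  16 → (9, 'dceagbgeecbefafgfaaeageeabec')
  17 → (5, 'dgdbdceagbgeecbefafgfaaeageeabec')
  18 → (32, 'eabec')
  19 → (0, 'eaecgdgdbdceagbgeecbefafgfaaeageeabec')
  20 → (11, 'eagbgeecbefafgfaaeageeabec')
  21 → (28, 'eageeabec')
  22 → (35, 'ec')
  23 → (17, 'ecbefafgfaaeageeabec')
  24 → (2, 'ecgdgdbdceagbgeecbefafgfaaeageeabec')
  25 → (31, 'eeabec')
  26 → (16, 'eecbefafgfaaeageeabec')
  27 → (20, 'efafgfaaeageeabec')
  28 → (25, 'faaeageeabec')
  29 → (21, 'fafgfaaeageeabec')
  30 → (23, 'fgfaaeageeabec')
  31 → (13, 'gbgeecbefafgfaaeageeabec')
  32 → (6, 'gdbdceagbgeecbefafgfaaeageeabec')
  33 → (4, 'gdgdbdceagbgeecbefafgfaaeageeabec')
  34 → (30, 'geeabec')
  35 → (15, 'geecbefafgfaaeageeabec')
  36 → (24, 'gfaaeageeabec')

[26, 33, 27, 1, 22, 12, 29, 8, 34, 19, 14, 36, 18, 10, 3, 7, 9, 5, 32, 0, 11, 28, 35, 17, 2, 31, 16, 20, 25, 21, 23, 13, 6, 4, 30, 15, 24]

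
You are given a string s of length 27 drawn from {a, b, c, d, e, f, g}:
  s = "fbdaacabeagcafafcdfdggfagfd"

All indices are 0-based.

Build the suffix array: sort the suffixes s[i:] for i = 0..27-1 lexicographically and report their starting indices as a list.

rank→(start, suffix):
  0 → (3, 'aacabeagcafafcdfdggfagfd')
  1 → (6, 'abeagcafafcdfdggfagfd')
  2 → (4, 'acabeagcafafcdfdggfagfd')
  3 → (12, 'afafcdfdggfagfd')
  4 → (14, 'afcdfdggfagfd')
  5 → (9, 'agcafafcdfdggfagfd')
  6 → (23, 'agfd')
  7 → (1, 'bdaacabeagcafafcdfdggfagfd')
  8 → (7, 'beagcafafcdfdggfagfd')
  9 → (5, 'cabeagcafafcdfdggfagfd')
  10 → (11, 'cafafcdfdggfagfd')
  11 → (16, 'cdfdggfagfd')
  12 → (26, 'd')
  13 → (2, 'daacabeagcafafcdfdggfagfd')
  14 → (17, 'dfdggfagfd')
  15 → (19, 'dggfagfd')
  16 → (8, 'eagcafafcdfdggfagfd')
  17 → (13, 'fafcdfdggfagfd')
  18 → (22, 'fagfd')
  19 → (0, 'fbdaacabeagcafafcdfdggfagfd')
  20 → (15, 'fcdfdggfagfd')
  21 → (25, 'fd')
  22 → (18, 'fdggfagfd')
  23 → (10, 'gcafafcdfdggfagfd')
  24 → (21, 'gfagfd')
  25 → (24, 'gfd')
  26 → (20, 'ggfagfd')

[3, 6, 4, 12, 14, 9, 23, 1, 7, 5, 11, 16, 26, 2, 17, 19, 8, 13, 22, 0, 15, 25, 18, 10, 21, 24, 20]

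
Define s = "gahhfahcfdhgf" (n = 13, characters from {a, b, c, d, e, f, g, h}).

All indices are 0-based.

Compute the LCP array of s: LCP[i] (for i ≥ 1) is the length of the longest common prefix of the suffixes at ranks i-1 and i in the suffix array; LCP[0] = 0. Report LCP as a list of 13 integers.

[0, 2, 0, 0, 0, 1, 1, 0, 1, 0, 1, 1, 1]

sorted suffixes:
  #0 SA[0]=5  'ahcfdhgf'
  #1 SA[1]=1  'ahhfahcfdhgf'
  #2 SA[2]=7  'cfdhgf'
  #3 SA[3]=9  'dhgf'
  #4 SA[4]=12  'f'
  #5 SA[5]=4  'fahcfdhgf'
  #6 SA[6]=8  'fdhgf'
  #7 SA[7]=0  'gahhfahcfdhgf'
  #8 SA[8]=11  'gf'
  #9 SA[9]=6  'hcfdhgf'
  #10 SA[10]=3  'hfahcfdhgf'
  #11 SA[11]=10  'hgf'
  #12 SA[12]=2  'hhfahcfdhgf'

SA = [5, 1, 7, 9, 12, 4, 8, 0, 11, 6, 3, 10, 2]
rank  pair      lcp
   1  s[5:],s[1:]  2  'ah'
   2  s[1:],s[7:]  0  ''
   3  s[7:],s[9:]  0  ''
   4  s[9:],s[12:]  0  ''
   5  s[12:],s[4:]  1  'f'
   6  s[4:],s[8:]  1  'f'
   7  s[8:],s[0:]  0  ''
   8  s[0:],s[11:]  1  'g'
   9  s[11:],s[6:]  0  ''
  10  s[6:],s[3:]  1  'h'
  11  s[3:],s[10:]  1  'h'
  12  s[10:],s[2:]  1  'h'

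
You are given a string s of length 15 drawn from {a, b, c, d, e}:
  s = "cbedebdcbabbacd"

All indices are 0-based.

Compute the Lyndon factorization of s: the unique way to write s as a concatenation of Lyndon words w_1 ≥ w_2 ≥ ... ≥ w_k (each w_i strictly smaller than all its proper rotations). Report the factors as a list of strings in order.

emit factor 1: 'c' (i=0, period=1)
emit factor 2: 'bede' (i=1, period=4)
emit factor 3: 'bdc' (i=5, period=3)
emit factor 4: 'b' (i=8, period=1)
emit factor 5: 'abbacd' (i=9, period=6)

["c", "bede", "bdc", "b", "abbacd"]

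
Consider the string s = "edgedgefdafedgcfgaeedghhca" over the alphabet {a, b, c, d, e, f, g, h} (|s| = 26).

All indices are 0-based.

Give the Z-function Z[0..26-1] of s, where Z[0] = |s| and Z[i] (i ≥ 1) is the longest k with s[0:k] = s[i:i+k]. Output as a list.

[26, 0, 0, 4, 0, 0, 1, 0, 0, 0, 0, 3, 0, 0, 0, 0, 0, 0, 1, 3, 0, 0, 0, 0, 0, 0]

Z[0]=26
i=1: outside box; Z[1]=0
i=2: outside box; Z[2]=0
i=3: outside box; Z[3]=4 scan→box=[3,7)
i=4: min(r-i=3, Z[1]=0)=0; Z[4]=0
i=5: min(r-i=2, Z[2]=0)=0; Z[5]=0
i=6: min(r-i=1, Z[3]=4)=1; Z[6]=1
i=7: outside box; Z[7]=0
i=8: outside box; Z[8]=0
i=9: outside box; Z[9]=0
i=10: outside box; Z[10]=0
i=11: outside box; Z[11]=3 scan→box=[11,14)
i=12: min(r-i=2, Z[1]=0)=0; Z[12]=0
i=13: min(r-i=1, Z[2]=0)=0; Z[13]=0
i=14: outside box; Z[14]=0
i=15: outside box; Z[15]=0
i=16: outside box; Z[16]=0
i=17: outside box; Z[17]=0
i=18: outside box; Z[18]=1 scan→box=[18,19)
i=19: outside box; Z[19]=3 scan→box=[19,22)
i=20: min(r-i=2, Z[1]=0)=0; Z[20]=0
i=21: min(r-i=1, Z[2]=0)=0; Z[21]=0
i=22: outside box; Z[22]=0
i=23: outside box; Z[23]=0
i=24: outside box; Z[24]=0
i=25: outside box; Z[25]=0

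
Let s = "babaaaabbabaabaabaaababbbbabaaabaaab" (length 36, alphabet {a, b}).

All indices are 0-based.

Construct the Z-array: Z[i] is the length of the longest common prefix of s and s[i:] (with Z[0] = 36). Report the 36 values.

[36, 0, 2, 0, 0, 0, 0, 1, 5, 0, 2, 0, 0, 2, 0, 0, 2, 0, 0, 0, 3, 0, 1, 1, 1, 6, 0, 2, 0, 0, 0, 2, 0, 0, 0, 1]

Z[0]=36
i=1: fresh scan; Z[1]=0
i=2: fresh scan; Z[2]=2 grow→box=[2,4)
i=3: min(r-i=1, Z[1]=0)=0; Z[3]=0
i=4: fresh scan; Z[4]=0
i=5: fresh scan; Z[5]=0
i=6: fresh scan; Z[6]=0
i=7: fresh scan; Z[7]=1 grow→box=[7,8)
i=8: fresh scan; Z[8]=5 grow→box=[8,13)
i=9: min(r-i=4, Z[1]=0)=0; Z[9]=0
i=10: min(r-i=3, Z[2]=2)=2; Z[10]=2
i=11: min(r-i=2, Z[3]=0)=0; Z[11]=0
i=12: min(r-i=1, Z[4]=0)=0; Z[12]=0
i=13: fresh scan; Z[13]=2 grow→box=[13,15)
i=14: min(r-i=1, Z[1]=0)=0; Z[14]=0
i=15: fresh scan; Z[15]=0
i=16: fresh scan; Z[16]=2 grow→box=[16,18)
i=17: min(r-i=1, Z[1]=0)=0; Z[17]=0
i=18: fresh scan; Z[18]=0
i=19: fresh scan; Z[19]=0
i=20: fresh scan; Z[20]=3 grow→box=[20,23)
i=21: min(r-i=2, Z[1]=0)=0; Z[21]=0
i=22: min(r-i=1, Z[2]=2)=1; Z[22]=1
i=23: fresh scan; Z[23]=1 grow→box=[23,24)
i=24: fresh scan; Z[24]=1 grow→box=[24,25)
i=25: fresh scan; Z[25]=6 grow→box=[25,31)
i=26: min(r-i=5, Z[1]=0)=0; Z[26]=0
i=27: min(r-i=4, Z[2]=2)=2; Z[27]=2
i=28: min(r-i=3, Z[3]=0)=0; Z[28]=0
i=29: min(r-i=2, Z[4]=0)=0; Z[29]=0
i=30: min(r-i=1, Z[5]=0)=0; Z[30]=0
i=31: fresh scan; Z[31]=2 grow→box=[31,33)
i=32: min(r-i=1, Z[1]=0)=0; Z[32]=0
i=33: fresh scan; Z[33]=0
i=34: fresh scan; Z[34]=0
i=35: fresh scan; Z[35]=1 grow→box=[35,36)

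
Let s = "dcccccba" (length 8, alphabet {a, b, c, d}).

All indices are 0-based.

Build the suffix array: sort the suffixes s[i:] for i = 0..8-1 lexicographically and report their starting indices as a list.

rank | idx | suffix
   0 |   7 | a
   1 |   6 | ba
   2 |   5 | cba
   3 |   4 | ccba
   4 |   3 | cccba
   5 |   2 | ccccba
   6 |   1 | cccccba
   7 |   0 | dcccccba

[7, 6, 5, 4, 3, 2, 1, 0]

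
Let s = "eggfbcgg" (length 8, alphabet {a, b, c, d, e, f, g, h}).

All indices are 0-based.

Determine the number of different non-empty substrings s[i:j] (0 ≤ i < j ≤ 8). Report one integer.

32

rank | idx | suffix
   0 |   4 | bcgg
   1 |   5 | cgg
   2 |   0 | eggfbcgg
   3 |   3 | fbcgg
   4 |   7 | g
   5 |   2 | gfbcgg
   6 |   6 | gg
   7 |   1 | ggfbcgg

SA = [4, 5, 0, 3, 7, 2, 6, 1]
rank  pair      lcp
   1  s[4:],s[5:]  0  ''
   2  s[5:],s[0:]  0  ''
   3  s[0:],s[3:]  0  ''
   4  s[3:],s[7:]  0  ''
   5  s[7:],s[2:]  1  'g'
   6  s[2:],s[6:]  1  'g'
   7  s[6:],s[1:]  2  'gg'

n(n+1)/2 = 8·9/2 = 36
Σ LCP = 0 + 0 + 0 + 0 + 0 + 1 + 1 + 2 = 4
distinct = 36 − 4 = 32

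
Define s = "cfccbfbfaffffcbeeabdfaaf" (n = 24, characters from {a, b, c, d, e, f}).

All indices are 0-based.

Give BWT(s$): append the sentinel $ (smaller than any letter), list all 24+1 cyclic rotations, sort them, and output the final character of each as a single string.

ffeafacfcfcf$bebadbbfcffa

rank  rotation                   last
    0  $cfccbfbfaffffcbeeabdfaaf  f
    1  aaf$cfccbfbfaffffcbeeabdf  f
    2  abdfaaf$cfccbfbfaffffcbee  e
    3  af$cfccbfbfaffffcbeeabdfa  a
    4  affffcbeeabdfaaf$cfccbfbf  f
    5  bdfaaf$cfccbfbfaffffcbeea  a
    6  beeabdfaaf$cfccbfbfaffffc  c
    7  bfaffffcbeeabdfaaf$cfccbf  f
    8  bfbfaffffcbeeabdfaaf$cfcc  c
    9  cbeeabdfaaf$cfccbfbfaffff  f
   10  cbfbfaffffcbeeabdfaaf$cfc  c
   11  ccbfbfaffffcbeeabdfaaf$cf  f
   12  cfccbfbfaffffcbeeabdfaaf$  $
   13  dfaaf$cfccbfbfaffffcbeeab  b
   14  eabdfaaf$cfccbfbfaffffcbe  e
   15  eeabdfaaf$cfccbfbfaffffcb  b
   16  f$cfccbfbfaffffcbeeabdfaa  a
   17  faaf$cfccbfbfaffffcbeeabd  d
   18  faffffcbeeabdfaaf$cfccbfb  b
   19  fbfaffffcbeeabdfaaf$cfccb  b
   20  fcbeeabdfaaf$cfccbfbfafff  f
   21  fccbfbfaffffcbeeabdfaaf$c  c
   22  ffcbeeabdfaaf$cfccbfbfaff  f
   23  fffcbeeabdfaaf$cfccbfbfaf  f
   24  ffffcbeeabdfaaf$cfccbfbfa  a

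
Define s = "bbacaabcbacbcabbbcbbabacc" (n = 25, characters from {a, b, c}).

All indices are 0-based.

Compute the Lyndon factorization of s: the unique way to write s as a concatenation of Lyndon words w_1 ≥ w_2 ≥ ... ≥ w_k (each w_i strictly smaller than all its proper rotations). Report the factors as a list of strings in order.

emit factor 1: 'b' (i=0, period=1)
emit factor 2: 'b' (i=1, period=1)
emit factor 3: 'ac' (i=2, period=2)
emit factor 4: 'aabcbacbcabbbcbbabacc' (i=4, period=21)

["b", "b", "ac", "aabcbacbcabbbcbbabacc"]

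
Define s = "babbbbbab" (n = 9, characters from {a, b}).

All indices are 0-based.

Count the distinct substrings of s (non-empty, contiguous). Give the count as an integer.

sorted suffixes:
  #0 SA[0]=7  'ab'
  #1 SA[1]=1  'abbbbbab'
  #2 SA[2]=8  'b'
  #3 SA[3]=6  'bab'
  #4 SA[4]=0  'babbbbbab'
  #5 SA[5]=5  'bbab'
  #6 SA[6]=4  'bbbab'
  #7 SA[7]=3  'bbbbab'
  #8 SA[8]=2  'bbbbbab'

SA = [7, 1, 8, 6, 0, 5, 4, 3, 2]
i: (SA[i-1],SA[i]) lcp shared
  1: (7,1) 2 'ab'
  2: (1,8) 0 ''
  3: (8,6) 1 'b'
  4: (6,0) 3 'bab'
  5: (0,5) 1 'b'
  6: (5,4) 2 'bb'
  7: (4,3) 3 'bbb'
  8: (3,2) 4 'bbbb'

n(n+1)/2 = 9·10/2 = 45
Σ LCP = 0 + 2 + 0 + 1 + 3 + 1 + 2 + 3 + 4 = 16
distinct = 45 − 16 = 29

29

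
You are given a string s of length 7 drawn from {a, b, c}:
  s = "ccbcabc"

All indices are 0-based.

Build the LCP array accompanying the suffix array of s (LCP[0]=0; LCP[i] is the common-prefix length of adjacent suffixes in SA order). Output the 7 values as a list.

[0, 0, 2, 0, 1, 1, 1]

rank→(start, suffix):
  0 → (4, 'abc')
  1 → (5, 'bc')
  2 → (2, 'bcabc')
  3 → (6, 'c')
  4 → (3, 'cabc')
  5 → (1, 'cbcabc')
  6 → (0, 'ccbcabc')

SA = [4, 5, 2, 6, 3, 1, 0]
i: (SA[i-1],SA[i]) lcp shared
  1: (4,5) 0 ''
  2: (5,2) 2 'bc'
  3: (2,6) 0 ''
  4: (6,3) 1 'c'
  5: (3,1) 1 'c'
  6: (1,0) 1 'c'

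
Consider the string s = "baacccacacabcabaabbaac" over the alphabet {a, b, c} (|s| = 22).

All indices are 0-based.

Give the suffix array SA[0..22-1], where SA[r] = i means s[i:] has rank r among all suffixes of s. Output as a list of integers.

sorted suffixes:
  #0 SA[0]=15  'aabbaac'
  #1 SA[1]=19  'aac'
  #2 SA[2]=1  'aacccacacabcabaabbaac'
  #3 SA[3]=13  'abaabbaac'
  #4 SA[4]=16  'abbaac'
  #5 SA[5]=10  'abcabaabbaac'
  #6 SA[6]=20  'ac'
  #7 SA[7]=8  'acabcabaabbaac'
  #8 SA[8]=6  'acacabcabaabbaac'
  #9 SA[9]=2  'acccacacabcabaabbaac'
  #10 SA[10]=14  'baabbaac'
  #11 SA[11]=18  'baac'
  #12 SA[12]=0  'baacccacacabcabaabbaac'
  #13 SA[13]=17  'bbaac'
  #14 SA[14]=11  'bcabaabbaac'
  #15 SA[15]=21  'c'
  #16 SA[16]=12  'cabaabbaac'
  #17 SA[17]=9  'cabcabaabbaac'
  #18 SA[18]=7  'cacabcabaabbaac'
  #19 SA[19]=5  'cacacabcabaabbaac'
  #20 SA[20]=4  'ccacacabcabaabbaac'
  #21 SA[21]=3  'cccacacabcabaabbaac'

[15, 19, 1, 13, 16, 10, 20, 8, 6, 2, 14, 18, 0, 17, 11, 21, 12, 9, 7, 5, 4, 3]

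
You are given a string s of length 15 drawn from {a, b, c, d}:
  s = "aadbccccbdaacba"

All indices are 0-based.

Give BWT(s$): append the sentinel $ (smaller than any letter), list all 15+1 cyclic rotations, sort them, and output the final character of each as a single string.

rank  rotation          last
    0  $aadbccccbdaacba  a
    1  a$aadbccccbdaacb  b
    2  aacba$aadbccccbd  d
    3  aadbccccbdaacba$  $
    4  acba$aadbccccbda  a
    5  adbccccbdaacba$a  a
    6  ba$aadbccccbdaac  c
    7  bccccbdaacba$aad  d
    8  bdaacba$aadbcccc  c
    9  cba$aadbccccbdaa  a
   10  cbdaacba$aadbccc  c
   11  ccbdaacba$aadbcc  c
   12  cccbdaacba$aadbc  c
   13  ccccbdaacba$aadb  b
   14  daacba$aadbccccb  b
   15  dbccccbdaacba$aa  a

abd$aacdcacccbba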